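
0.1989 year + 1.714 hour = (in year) 0.1991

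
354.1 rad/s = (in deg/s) 2.029e+04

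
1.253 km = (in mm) 1.253e+06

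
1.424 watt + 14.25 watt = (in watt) 15.67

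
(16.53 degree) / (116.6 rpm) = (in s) 0.02363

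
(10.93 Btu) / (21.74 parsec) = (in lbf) 3.865e-15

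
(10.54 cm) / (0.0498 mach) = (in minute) 0.0001036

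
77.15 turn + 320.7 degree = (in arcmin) 1.686e+06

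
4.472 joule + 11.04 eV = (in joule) 4.472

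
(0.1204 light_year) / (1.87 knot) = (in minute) 1.973e+13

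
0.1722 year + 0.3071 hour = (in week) 8.981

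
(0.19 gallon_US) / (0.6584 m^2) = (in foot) 0.003584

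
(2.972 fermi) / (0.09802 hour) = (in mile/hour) 1.884e-17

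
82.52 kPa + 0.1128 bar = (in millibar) 938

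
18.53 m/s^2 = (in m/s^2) 18.53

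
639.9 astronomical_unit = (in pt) 2.714e+17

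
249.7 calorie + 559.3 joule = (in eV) 1.001e+22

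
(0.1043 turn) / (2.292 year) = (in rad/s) 9.067e-09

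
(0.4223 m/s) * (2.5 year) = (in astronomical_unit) 0.0002226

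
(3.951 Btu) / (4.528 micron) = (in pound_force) 2.07e+08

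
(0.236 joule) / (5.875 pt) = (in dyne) 1.139e+07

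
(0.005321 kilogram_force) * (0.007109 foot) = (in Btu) 1.072e-07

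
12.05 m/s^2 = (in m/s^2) 12.05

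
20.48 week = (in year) 0.3928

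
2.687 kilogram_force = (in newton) 26.35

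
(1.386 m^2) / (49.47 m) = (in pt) 79.42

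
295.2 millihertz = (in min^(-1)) 17.71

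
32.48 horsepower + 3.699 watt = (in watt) 2.422e+04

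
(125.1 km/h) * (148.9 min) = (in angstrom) 3.105e+15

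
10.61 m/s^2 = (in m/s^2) 10.61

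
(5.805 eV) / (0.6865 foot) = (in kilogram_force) 4.532e-19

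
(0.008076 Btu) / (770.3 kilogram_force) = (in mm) 1.128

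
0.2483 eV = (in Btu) 3.771e-23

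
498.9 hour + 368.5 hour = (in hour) 867.4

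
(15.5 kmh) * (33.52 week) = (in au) 0.0005835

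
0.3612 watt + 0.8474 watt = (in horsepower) 0.001621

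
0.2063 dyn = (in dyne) 0.2063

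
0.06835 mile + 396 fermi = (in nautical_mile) 0.05939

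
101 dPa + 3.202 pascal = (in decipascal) 133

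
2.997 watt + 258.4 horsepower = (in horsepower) 258.4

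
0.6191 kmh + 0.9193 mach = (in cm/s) 3.132e+04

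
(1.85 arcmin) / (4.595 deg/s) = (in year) 2.128e-10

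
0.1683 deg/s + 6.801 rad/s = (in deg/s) 389.8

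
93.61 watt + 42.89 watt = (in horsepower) 0.183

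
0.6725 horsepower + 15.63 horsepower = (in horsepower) 16.3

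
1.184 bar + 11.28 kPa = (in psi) 18.81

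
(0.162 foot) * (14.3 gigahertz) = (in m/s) 7.061e+08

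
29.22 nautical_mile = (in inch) 2.131e+06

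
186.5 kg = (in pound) 411.2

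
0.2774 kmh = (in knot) 0.1498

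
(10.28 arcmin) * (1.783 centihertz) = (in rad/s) 5.332e-05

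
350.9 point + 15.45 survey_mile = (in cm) 2.486e+06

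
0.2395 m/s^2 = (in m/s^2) 0.2395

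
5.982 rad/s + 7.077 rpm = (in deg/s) 385.2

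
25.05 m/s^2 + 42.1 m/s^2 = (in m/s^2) 67.15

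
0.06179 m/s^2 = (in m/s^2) 0.06179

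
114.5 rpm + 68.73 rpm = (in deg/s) 1099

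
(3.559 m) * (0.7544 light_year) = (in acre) 6.277e+12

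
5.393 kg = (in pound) 11.89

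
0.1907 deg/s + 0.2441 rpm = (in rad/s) 0.02889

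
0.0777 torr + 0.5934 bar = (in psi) 8.608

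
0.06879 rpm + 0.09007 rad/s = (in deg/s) 5.573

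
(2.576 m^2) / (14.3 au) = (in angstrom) 0.01204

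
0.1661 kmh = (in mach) 0.0001355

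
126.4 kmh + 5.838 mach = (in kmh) 7283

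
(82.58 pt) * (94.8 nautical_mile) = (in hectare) 0.5115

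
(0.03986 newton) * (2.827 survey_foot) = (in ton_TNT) 8.209e-12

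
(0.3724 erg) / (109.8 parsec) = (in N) 1.099e-26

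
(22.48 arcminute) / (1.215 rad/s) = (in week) 8.899e-09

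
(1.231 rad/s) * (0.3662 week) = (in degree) 1.562e+07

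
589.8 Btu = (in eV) 3.884e+24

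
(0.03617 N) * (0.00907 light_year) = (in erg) 3.104e+19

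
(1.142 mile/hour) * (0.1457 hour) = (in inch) 1.054e+04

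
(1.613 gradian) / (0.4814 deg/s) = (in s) 3.016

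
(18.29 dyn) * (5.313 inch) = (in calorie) 5.899e-06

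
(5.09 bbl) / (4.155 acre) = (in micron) 48.13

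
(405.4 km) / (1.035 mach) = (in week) 0.001902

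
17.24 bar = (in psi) 250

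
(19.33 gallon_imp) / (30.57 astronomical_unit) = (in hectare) 1.922e-18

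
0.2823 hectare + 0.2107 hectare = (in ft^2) 5.307e+04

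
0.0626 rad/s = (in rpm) 0.5978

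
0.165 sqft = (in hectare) 1.533e-06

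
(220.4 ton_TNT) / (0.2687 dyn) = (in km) 3.432e+14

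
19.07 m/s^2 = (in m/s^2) 19.07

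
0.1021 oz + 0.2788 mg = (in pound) 0.006382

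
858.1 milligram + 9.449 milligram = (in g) 0.8675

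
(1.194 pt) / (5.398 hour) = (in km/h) 7.803e-08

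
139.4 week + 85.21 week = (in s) 1.358e+08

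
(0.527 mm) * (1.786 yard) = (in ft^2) 0.009264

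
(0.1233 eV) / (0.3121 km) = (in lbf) 1.423e-23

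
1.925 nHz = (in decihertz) 1.925e-08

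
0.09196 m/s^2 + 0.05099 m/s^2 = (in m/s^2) 0.1429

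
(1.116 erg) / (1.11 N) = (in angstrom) 1005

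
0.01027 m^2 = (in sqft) 0.1105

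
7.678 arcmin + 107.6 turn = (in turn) 107.6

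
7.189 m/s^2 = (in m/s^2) 7.189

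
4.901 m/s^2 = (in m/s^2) 4.901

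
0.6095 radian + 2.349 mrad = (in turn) 0.09738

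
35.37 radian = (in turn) 5.629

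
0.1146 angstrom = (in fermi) 1.146e+04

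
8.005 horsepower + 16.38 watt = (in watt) 5986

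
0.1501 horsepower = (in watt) 111.9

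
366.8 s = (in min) 6.113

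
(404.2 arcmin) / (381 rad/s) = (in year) 9.786e-12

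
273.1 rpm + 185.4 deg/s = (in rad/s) 31.83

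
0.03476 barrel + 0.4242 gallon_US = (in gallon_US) 1.884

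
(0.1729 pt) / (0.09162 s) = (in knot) 0.001294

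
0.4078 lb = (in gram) 185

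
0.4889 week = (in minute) 4928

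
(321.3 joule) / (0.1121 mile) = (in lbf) 0.4004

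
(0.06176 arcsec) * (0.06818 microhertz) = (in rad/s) 2.041e-14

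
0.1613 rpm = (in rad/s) 0.01689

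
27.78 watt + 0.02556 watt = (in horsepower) 0.03729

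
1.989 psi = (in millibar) 137.1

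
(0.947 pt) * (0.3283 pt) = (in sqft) 4.165e-07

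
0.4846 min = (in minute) 0.4846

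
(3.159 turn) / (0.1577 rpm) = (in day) 0.01391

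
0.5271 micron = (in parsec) 1.708e-23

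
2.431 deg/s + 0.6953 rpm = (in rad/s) 0.1152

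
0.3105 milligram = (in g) 0.0003105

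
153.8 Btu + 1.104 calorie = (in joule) 1.623e+05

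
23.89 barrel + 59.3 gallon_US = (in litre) 4023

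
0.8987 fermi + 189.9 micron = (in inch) 0.007476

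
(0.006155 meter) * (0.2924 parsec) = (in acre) 1.372e+10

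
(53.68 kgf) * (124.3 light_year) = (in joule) 6.191e+20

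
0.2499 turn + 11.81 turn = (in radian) 75.77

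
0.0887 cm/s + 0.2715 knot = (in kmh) 0.506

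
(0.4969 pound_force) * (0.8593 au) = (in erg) 2.841e+18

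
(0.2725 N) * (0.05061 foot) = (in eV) 2.624e+16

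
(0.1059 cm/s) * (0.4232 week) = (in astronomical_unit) 1.812e-09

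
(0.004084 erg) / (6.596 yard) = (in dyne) 6.771e-06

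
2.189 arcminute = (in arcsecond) 131.3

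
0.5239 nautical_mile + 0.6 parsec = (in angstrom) 1.851e+26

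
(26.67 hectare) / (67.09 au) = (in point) 7.532e-05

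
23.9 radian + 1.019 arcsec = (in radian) 23.9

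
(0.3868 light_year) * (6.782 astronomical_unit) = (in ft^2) 3.996e+28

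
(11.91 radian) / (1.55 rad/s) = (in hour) 0.002134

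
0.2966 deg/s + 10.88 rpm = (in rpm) 10.93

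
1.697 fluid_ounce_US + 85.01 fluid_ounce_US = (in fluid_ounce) 86.71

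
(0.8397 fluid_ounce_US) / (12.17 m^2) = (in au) 1.364e-17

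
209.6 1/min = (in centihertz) 349.3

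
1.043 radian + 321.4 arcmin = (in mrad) 1136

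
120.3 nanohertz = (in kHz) 1.203e-10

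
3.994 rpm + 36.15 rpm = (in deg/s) 240.9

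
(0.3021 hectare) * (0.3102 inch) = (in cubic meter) 23.8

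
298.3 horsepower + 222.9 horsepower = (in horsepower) 521.2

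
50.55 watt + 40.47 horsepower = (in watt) 3.023e+04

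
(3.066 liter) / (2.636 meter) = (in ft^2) 0.01252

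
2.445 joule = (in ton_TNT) 5.844e-10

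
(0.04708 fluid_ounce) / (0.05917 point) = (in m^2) 0.0667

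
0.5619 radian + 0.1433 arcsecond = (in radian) 0.5619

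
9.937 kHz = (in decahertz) 993.7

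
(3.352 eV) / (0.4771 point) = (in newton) 3.191e-15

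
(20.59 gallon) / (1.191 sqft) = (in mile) 0.0004377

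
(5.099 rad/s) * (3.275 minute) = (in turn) 159.5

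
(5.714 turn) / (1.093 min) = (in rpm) 5.228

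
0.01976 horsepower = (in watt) 14.74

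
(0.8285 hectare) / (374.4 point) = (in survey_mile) 38.98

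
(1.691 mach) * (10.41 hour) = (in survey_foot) 7.079e+07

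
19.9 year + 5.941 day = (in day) 7269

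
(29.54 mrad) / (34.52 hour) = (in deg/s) 1.362e-05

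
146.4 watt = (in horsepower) 0.1963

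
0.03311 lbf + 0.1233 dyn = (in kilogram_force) 0.01502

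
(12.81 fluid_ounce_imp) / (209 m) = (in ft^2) 1.875e-05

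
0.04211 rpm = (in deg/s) 0.2527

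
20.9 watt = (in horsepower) 0.02803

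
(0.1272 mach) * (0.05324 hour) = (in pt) 2.353e+07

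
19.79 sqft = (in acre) 0.0004543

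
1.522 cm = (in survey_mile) 9.457e-06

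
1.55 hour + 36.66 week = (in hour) 6160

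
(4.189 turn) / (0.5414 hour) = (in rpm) 0.129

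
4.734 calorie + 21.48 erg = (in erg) 1.981e+08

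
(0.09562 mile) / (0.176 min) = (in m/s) 14.57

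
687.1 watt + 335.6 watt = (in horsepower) 1.371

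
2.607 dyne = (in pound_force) 5.861e-06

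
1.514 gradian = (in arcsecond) 4905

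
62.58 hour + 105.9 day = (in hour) 2604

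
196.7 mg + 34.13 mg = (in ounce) 0.008142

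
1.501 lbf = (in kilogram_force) 0.6808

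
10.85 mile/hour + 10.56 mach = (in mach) 10.57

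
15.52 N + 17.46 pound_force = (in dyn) 9.319e+06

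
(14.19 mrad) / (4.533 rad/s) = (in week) 5.176e-09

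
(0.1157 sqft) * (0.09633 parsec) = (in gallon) 8.44e+15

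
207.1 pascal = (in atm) 0.002044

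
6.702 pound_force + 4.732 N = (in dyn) 3.454e+06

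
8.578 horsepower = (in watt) 6397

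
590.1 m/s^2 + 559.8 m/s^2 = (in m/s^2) 1150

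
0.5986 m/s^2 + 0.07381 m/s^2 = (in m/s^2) 0.6724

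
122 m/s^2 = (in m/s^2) 122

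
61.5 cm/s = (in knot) 1.195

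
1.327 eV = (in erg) 2.126e-12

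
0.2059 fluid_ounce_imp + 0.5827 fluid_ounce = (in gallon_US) 0.006098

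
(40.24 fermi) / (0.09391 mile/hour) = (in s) 9.585e-13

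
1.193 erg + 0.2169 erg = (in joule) 1.41e-07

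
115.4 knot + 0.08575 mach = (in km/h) 318.8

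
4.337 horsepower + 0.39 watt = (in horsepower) 4.338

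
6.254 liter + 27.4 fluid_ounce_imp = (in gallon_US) 1.858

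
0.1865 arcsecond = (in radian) 9.042e-07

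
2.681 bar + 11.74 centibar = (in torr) 2099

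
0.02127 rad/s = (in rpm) 0.2031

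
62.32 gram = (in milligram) 6.232e+04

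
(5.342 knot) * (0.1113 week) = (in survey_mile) 114.9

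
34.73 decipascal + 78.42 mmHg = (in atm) 0.1032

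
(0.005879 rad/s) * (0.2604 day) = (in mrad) 1.323e+05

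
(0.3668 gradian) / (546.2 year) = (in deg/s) 1.917e-11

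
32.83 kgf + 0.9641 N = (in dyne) 3.229e+07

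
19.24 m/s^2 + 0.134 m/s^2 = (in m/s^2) 19.37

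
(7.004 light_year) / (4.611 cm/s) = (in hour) 3.992e+14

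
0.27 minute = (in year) 5.137e-07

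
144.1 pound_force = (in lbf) 144.1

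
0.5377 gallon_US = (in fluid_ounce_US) 68.83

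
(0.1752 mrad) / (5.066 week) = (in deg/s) 3.276e-09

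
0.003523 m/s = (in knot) 0.006848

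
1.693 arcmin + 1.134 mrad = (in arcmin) 5.591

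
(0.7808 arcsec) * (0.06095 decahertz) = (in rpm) 2.203e-05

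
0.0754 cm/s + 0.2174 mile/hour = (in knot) 0.1904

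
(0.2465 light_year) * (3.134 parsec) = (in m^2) 2.255e+32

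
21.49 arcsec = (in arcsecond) 21.49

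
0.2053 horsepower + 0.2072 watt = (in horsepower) 0.2056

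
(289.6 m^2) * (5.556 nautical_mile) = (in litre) 2.98e+09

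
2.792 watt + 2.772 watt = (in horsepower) 0.007461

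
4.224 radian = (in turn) 0.6723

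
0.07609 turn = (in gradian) 30.44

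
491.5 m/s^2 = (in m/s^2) 491.5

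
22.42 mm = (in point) 63.55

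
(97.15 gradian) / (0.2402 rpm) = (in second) 60.67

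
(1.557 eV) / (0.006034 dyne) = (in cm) 4.134e-10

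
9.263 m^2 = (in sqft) 99.71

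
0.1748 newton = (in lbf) 0.0393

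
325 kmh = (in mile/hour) 201.9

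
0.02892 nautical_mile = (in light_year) 5.661e-15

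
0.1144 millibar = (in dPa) 114.4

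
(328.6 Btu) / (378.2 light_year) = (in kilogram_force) 9.88e-15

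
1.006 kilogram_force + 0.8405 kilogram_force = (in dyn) 1.811e+06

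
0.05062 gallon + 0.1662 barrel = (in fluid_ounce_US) 900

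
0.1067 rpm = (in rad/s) 0.01117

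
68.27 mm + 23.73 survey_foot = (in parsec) 2.366e-16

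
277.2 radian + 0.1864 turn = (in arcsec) 5.742e+07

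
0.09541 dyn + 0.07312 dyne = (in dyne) 0.1685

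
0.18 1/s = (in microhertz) 1.8e+05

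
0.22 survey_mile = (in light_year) 3.742e-14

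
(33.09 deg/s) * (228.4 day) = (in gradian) 7.255e+08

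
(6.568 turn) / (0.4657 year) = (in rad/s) 2.81e-06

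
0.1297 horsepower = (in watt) 96.72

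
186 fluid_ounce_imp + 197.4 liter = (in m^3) 0.2027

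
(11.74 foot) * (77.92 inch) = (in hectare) 0.0007082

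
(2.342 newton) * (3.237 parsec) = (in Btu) 2.217e+14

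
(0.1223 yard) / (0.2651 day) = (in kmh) 1.758e-05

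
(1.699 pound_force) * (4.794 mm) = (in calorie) 0.008659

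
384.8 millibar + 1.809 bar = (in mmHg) 1645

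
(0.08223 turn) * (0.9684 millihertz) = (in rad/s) 0.0005003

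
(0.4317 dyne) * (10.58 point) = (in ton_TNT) 3.851e-18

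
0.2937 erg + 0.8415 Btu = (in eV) 5.541e+21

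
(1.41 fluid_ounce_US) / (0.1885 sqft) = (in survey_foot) 0.007812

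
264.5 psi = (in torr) 1.368e+04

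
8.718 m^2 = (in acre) 0.002154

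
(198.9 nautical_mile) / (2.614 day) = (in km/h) 5.872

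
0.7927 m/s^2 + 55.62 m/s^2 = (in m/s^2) 56.41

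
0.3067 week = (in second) 1.855e+05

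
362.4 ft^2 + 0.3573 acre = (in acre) 0.3656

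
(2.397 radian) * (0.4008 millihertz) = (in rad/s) 0.0009607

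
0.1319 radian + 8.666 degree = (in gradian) 18.03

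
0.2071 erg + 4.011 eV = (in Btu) 1.963e-11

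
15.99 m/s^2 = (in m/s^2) 15.99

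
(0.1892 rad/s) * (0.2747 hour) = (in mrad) 1.871e+05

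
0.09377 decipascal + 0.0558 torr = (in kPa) 0.007449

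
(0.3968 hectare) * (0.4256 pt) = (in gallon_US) 157.4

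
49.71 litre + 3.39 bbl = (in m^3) 0.5887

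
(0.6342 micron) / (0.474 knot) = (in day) 3.01e-11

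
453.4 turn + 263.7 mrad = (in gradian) 1.814e+05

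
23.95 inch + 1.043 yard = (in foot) 5.125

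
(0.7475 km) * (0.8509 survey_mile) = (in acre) 252.9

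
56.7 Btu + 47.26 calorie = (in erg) 6.002e+11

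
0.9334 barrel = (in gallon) 39.2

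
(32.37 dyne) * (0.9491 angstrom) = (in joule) 3.072e-14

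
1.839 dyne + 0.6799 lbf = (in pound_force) 0.6799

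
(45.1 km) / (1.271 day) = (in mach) 0.001206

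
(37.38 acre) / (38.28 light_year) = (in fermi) 417.7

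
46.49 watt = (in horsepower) 0.06234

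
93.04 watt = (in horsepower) 0.1248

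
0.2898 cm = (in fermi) 2.898e+12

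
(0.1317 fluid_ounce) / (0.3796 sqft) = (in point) 0.3131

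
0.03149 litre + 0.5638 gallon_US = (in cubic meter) 0.002166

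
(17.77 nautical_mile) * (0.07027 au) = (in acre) 8.549e+10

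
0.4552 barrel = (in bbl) 0.4552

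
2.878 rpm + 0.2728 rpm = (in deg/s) 18.9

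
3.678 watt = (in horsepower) 0.004932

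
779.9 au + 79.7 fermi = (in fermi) 1.167e+29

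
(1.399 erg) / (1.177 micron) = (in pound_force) 0.02672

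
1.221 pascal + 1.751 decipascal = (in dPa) 13.96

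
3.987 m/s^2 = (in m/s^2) 3.987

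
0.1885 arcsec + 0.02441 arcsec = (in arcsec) 0.2129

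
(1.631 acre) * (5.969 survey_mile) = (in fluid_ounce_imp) 2.232e+12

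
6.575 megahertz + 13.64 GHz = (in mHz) 1.365e+13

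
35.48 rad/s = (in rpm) 338.8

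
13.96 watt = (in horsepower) 0.01872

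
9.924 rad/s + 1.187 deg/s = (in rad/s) 9.945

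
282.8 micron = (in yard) 0.0003093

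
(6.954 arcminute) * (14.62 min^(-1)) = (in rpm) 0.004707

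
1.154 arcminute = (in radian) 0.0003357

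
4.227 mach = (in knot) 2798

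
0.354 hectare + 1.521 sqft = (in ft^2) 3.811e+04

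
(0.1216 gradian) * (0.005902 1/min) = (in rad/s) 1.879e-07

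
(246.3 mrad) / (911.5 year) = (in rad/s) 8.568e-12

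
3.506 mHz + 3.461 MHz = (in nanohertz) 3.461e+15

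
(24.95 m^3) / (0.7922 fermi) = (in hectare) 3.149e+12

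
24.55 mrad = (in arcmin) 84.4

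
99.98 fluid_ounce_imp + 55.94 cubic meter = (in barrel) 351.9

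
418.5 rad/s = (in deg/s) 2.398e+04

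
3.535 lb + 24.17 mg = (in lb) 3.535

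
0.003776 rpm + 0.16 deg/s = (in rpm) 0.03044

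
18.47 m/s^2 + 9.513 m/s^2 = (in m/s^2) 27.98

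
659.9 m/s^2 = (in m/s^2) 659.9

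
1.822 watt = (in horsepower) 0.002443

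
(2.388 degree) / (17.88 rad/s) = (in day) 2.698e-08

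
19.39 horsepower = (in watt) 1.446e+04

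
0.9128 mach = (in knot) 604.2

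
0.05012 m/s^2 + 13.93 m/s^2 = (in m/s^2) 13.98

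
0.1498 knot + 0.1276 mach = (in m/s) 43.52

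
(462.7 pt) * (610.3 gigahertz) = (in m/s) 9.962e+10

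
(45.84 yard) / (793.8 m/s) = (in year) 1.674e-09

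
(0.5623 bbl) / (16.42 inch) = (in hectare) 2.144e-05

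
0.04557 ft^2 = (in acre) 1.046e-06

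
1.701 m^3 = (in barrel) 10.7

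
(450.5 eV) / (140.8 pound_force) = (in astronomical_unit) 7.704e-31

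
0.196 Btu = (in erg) 2.068e+09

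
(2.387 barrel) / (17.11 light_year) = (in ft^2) 2.524e-17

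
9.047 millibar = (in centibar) 0.9047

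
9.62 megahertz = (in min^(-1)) 5.772e+08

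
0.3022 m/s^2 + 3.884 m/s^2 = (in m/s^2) 4.186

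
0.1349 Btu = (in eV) 8.883e+20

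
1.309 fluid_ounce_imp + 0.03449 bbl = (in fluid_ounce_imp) 194.3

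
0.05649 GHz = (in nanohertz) 5.649e+16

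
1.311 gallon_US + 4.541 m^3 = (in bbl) 28.59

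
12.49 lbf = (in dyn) 5.556e+06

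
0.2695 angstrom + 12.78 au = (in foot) 6.273e+12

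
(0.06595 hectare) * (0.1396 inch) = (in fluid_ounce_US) 7.907e+04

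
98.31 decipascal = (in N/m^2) 9.831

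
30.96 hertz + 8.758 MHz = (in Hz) 8.758e+06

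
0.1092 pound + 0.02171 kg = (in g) 71.24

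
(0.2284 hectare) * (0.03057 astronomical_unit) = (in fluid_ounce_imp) 3.676e+17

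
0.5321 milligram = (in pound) 1.173e-06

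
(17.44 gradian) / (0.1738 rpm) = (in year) 4.773e-07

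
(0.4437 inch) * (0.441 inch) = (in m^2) 0.0001262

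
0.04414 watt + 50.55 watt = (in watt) 50.59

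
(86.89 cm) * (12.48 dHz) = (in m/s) 1.084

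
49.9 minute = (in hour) 0.8317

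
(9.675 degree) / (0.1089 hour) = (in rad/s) 0.0004307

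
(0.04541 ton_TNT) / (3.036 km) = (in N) 6.258e+04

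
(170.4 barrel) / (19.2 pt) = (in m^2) 4000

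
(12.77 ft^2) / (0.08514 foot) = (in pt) 1.296e+05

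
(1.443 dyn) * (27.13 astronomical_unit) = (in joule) 5.857e+07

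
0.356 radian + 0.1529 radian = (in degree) 29.16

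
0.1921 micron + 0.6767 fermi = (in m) 1.921e-07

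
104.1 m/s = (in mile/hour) 232.9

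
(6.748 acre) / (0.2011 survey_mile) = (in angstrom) 8.438e+11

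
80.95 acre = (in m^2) 3.276e+05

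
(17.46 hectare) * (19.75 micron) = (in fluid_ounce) 1.166e+05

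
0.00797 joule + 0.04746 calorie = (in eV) 1.289e+18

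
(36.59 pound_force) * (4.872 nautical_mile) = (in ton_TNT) 0.000351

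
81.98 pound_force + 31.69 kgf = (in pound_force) 151.8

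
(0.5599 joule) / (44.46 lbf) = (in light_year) 2.992e-19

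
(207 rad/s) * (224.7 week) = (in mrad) 2.813e+13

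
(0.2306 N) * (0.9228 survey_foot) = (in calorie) 0.0155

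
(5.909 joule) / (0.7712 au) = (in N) 5.122e-11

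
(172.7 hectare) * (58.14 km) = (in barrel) 6.315e+11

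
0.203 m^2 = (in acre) 5.016e-05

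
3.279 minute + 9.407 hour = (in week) 0.05632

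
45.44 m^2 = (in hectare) 0.004544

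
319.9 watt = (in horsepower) 0.429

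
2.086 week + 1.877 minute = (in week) 2.086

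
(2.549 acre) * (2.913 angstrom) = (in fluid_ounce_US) 0.1016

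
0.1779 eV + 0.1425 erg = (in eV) 8.894e+10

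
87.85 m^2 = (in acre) 0.02171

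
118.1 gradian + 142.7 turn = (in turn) 143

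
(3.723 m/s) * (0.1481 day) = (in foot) 1.563e+05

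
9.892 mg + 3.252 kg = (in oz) 114.7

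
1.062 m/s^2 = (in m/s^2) 1.062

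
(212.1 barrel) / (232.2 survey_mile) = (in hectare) 9.024e-09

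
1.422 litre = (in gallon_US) 0.3757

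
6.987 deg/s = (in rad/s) 0.1219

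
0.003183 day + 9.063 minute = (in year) 2.596e-05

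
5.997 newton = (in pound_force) 1.348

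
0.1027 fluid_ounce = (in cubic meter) 3.037e-06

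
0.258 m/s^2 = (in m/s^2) 0.258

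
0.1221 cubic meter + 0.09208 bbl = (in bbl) 0.8601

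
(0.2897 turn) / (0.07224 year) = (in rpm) 7.63e-06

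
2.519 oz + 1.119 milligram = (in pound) 0.1574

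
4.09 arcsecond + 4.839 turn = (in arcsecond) 6.271e+06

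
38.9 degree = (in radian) 0.6789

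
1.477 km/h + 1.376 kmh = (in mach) 0.002327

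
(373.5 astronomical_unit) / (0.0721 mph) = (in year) 5.497e+07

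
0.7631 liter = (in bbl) 0.0048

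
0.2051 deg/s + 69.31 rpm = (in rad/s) 7.262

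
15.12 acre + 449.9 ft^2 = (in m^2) 6.123e+04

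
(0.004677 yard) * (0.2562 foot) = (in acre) 8.252e-08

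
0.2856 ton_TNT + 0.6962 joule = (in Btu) 1.133e+06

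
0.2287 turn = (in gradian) 91.48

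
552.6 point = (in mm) 194.9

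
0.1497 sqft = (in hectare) 1.391e-06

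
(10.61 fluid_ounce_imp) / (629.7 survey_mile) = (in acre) 7.351e-14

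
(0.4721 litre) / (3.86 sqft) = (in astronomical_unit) 8.8e-15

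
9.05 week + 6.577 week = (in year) 0.2997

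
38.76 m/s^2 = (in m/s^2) 38.76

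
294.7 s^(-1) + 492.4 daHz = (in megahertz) 0.005219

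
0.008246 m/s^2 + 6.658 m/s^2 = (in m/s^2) 6.666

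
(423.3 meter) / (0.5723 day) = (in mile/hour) 0.01915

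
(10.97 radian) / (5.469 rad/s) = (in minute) 0.03343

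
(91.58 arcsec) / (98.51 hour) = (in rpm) 1.196e-08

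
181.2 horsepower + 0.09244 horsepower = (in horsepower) 181.3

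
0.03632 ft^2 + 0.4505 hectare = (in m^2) 4505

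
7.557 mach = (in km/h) 9263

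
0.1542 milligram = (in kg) 1.542e-07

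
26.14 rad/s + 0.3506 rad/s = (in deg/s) 1518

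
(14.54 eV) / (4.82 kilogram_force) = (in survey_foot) 1.617e-19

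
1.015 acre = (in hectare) 0.4108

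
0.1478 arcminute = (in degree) 0.002463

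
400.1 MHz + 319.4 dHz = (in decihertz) 4.001e+09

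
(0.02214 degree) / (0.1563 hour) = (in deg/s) 3.935e-05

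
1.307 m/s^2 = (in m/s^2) 1.307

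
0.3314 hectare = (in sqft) 3.567e+04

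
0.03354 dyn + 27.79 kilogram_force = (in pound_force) 61.27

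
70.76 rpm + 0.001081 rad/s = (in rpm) 70.77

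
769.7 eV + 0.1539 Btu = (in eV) 1.013e+21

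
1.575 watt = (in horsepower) 0.002112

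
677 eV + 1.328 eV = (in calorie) 2.598e-17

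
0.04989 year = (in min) 2.622e+04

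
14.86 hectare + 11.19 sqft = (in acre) 36.72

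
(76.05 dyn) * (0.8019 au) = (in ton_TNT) 0.0218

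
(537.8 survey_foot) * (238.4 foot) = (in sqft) 1.282e+05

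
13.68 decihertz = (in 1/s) 1.368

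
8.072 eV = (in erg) 1.293e-11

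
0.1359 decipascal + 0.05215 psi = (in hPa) 3.596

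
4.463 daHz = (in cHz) 4463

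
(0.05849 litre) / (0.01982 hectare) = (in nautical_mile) 1.593e-10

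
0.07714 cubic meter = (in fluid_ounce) 2608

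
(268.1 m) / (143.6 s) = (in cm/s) 186.7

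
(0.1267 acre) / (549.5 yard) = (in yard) 1.116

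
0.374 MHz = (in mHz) 3.74e+08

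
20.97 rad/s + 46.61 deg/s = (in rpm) 208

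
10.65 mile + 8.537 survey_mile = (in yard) 3.377e+04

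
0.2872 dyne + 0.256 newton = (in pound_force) 0.05755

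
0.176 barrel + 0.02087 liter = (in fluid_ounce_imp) 985.6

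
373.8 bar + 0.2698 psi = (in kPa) 3.738e+04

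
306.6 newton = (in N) 306.6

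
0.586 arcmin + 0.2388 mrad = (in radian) 0.0004093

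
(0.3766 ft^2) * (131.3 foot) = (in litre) 1400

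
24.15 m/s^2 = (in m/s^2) 24.15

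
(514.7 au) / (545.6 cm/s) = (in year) 4.475e+05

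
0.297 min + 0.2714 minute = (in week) 5.639e-05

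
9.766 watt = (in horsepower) 0.0131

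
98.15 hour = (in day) 4.09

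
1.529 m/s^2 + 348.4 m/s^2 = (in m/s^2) 349.9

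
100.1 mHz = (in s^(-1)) 0.1001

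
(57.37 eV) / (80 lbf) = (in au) 1.727e-31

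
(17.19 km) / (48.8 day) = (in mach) 1.197e-05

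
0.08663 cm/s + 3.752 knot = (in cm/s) 193.1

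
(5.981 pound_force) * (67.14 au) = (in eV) 1.668e+33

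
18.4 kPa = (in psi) 2.669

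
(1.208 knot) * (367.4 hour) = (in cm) 8.22e+07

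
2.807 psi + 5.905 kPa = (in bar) 0.2526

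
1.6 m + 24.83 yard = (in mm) 2.43e+04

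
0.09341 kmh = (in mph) 0.05804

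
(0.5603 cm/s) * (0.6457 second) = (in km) 3.618e-06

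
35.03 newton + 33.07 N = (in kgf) 6.944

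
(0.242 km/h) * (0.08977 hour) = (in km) 0.02172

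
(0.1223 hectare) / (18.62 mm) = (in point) 1.862e+08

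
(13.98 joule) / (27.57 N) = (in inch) 19.96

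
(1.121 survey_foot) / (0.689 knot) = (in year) 3.057e-08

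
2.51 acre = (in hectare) 1.016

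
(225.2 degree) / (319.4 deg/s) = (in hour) 0.0001959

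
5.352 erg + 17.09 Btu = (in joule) 1.803e+04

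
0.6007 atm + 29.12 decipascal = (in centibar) 60.87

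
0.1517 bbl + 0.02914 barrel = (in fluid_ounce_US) 972.2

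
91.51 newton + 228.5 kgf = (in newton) 2332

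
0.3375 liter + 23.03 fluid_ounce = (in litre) 1.019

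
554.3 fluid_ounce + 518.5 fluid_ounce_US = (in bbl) 0.1996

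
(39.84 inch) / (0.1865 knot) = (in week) 1.744e-05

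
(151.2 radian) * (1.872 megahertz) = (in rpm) 2.703e+09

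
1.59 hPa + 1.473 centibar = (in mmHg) 12.24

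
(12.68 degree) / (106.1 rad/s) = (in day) 2.414e-08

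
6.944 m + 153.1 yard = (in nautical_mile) 0.07934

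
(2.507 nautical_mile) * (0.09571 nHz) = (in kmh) 1.6e-06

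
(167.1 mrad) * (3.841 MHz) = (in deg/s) 3.677e+07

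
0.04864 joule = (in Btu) 4.61e-05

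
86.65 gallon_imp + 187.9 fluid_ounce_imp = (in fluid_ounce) 1.35e+04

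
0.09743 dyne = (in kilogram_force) 9.935e-08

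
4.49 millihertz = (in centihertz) 0.449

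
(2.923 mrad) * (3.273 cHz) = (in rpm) 0.0009136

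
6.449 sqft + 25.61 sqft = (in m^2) 2.978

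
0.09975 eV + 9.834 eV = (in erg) 1.592e-11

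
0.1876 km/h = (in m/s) 0.05211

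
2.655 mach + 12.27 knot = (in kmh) 3277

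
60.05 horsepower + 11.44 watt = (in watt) 4.479e+04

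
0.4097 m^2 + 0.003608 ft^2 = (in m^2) 0.41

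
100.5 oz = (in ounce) 100.5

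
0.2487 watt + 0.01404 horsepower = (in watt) 10.72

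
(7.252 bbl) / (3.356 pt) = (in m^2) 973.9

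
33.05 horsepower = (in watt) 2.465e+04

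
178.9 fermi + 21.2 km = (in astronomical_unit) 1.417e-07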